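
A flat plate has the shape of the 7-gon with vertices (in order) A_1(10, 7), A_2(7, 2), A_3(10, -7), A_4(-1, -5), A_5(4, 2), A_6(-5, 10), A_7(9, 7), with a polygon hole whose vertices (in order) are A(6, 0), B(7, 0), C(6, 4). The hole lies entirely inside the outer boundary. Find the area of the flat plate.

107.5

Outer boundary:
Apply the surveyor's formula: 2A = Σ (x_i·y_{i+1} − x_{i+1}·y_i), indices taken mod 7.
A_1→A_2: (10)(2) − (7)(7) = -29
A_2→A_3: (7)(-7) − (10)(2) = -69
A_3→A_4: (10)(-5) − (-1)(-7) = -57
A_4→A_5: (-1)(2) − (4)(-5) = 18
A_5→A_6: (4)(10) − (-5)(2) = 50
A_6→A_7: (-5)(7) − (9)(10) = -125
A_7→A_1: (9)(7) − (10)(7) = -7
Σ = -219
Area = |Σ|/2 = 109.5.
Hole:
Apply the surveyor's formula: 2A = Σ (x_i·y_{i+1} − x_{i+1}·y_i), indices taken mod 3.
Σ = (0) + (28) + (-24) = 4
Area = |Σ|/2 = 2.
Net area = 109.5 − 2 = 107.5.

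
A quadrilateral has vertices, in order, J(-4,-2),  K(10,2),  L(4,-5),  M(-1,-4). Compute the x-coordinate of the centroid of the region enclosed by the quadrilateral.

Apply the shoelace formula. First the cross-terms c_i = x_i·y_{i+1} − x_{i+1}·y_i:
  12, -58, -21, -14  ⇒  2A = -81, A = -40.5.
Then Σ (x_i + x_{i+1})·c_i = -733, so x̄ = -733 / (6·(-40.5)) = 733/243.

733/243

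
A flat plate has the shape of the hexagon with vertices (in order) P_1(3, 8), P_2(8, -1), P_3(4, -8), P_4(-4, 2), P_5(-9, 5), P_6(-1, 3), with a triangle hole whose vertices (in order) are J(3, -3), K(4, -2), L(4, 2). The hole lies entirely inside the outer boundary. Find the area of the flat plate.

94

Outer boundary:
Apply Gauss's area formula: 2A = Σ (x_i·y_{i+1} − x_{i+1}·y_i), indices taken mod 6.
P_1→P_2: (3)(-1) − (8)(8) = -67
P_2→P_3: (8)(-8) − (4)(-1) = -60
P_3→P_4: (4)(2) − (-4)(-8) = -24
P_4→P_5: (-4)(5) − (-9)(2) = -2
P_5→P_6: (-9)(3) − (-1)(5) = -22
P_6→P_1: (-1)(8) − (3)(3) = -17
Σ = -192
Area = |Σ|/2 = 96.
Hole:
Σ = (6) + (16) + (-18) = 4
Area = |Σ|/2 = 2.
Net area = 96 − 2 = 94.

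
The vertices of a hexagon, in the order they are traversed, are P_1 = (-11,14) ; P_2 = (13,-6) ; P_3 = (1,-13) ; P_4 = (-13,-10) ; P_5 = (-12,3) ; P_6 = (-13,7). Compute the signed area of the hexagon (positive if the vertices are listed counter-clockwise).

-383.5

Apply the shoelace (surveyor's) formula: 2A = Σ (x_i·y_{i+1} − x_{i+1}·y_i), indices taken mod 6.
P_1→P_2: (-11)(-6) − (13)(14) = -116
P_2→P_3: (13)(-13) − (1)(-6) = -163
P_3→P_4: (1)(-10) − (-13)(-13) = -179
P_4→P_5: (-13)(3) − (-12)(-10) = -159
P_5→P_6: (-12)(7) − (-13)(3) = -45
P_6→P_1: (-13)(14) − (-11)(7) = -105
Σ = -767
Signed area = Σ/2 = -383.5 (negative ⇒ clockwise traversal).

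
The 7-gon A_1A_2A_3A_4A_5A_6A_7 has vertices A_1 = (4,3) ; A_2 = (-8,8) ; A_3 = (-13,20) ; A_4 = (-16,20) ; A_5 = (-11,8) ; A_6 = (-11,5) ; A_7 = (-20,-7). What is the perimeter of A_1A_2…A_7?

86

|A_1A_2| = √((-12)² + (5)²) = √169 = 13
|A_2A_3| = √((-5)² + (12)²) = √169 = 13
|A_3A_4| = √((-3)² + (0)²) = √9 = 3
|A_4A_5| = √((5)² + (-12)²) = √169 = 13
|A_5A_6| = √((0)² + (-3)²) = √9 = 3
|A_6A_7| = √((-9)² + (-12)²) = √225 = 15
|A_7A_1| = √((24)² + (10)²) = √676 = 26
Perimeter = 13 + 13 + 3 + 13 + 3 + 15 + 26 = 86.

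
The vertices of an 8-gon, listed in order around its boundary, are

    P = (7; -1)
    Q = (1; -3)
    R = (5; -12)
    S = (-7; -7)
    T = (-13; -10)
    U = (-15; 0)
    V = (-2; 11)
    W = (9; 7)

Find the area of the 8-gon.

321.5

Σ = (-20) + (3) + (-119) + (-21) + (-150) + (-165) + (-113) + (-58) = -643
Area = |Σ|/2 = 321.5.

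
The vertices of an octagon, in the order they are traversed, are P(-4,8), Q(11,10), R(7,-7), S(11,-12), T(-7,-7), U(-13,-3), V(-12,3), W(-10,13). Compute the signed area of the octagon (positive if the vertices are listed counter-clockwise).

Σ = (-128) + (-147) + (-7) + (-161) + (-70) + (-75) + (-126) + (-28) = -742
Signed area = Σ/2 = -371 (negative ⇒ clockwise traversal).

-371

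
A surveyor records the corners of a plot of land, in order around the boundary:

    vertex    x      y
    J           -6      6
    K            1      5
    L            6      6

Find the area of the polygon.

6

Apply the surveyor's formula: 2A = Σ (x_i·y_{i+1} − x_{i+1}·y_i), indices taken mod 3.
Σ = (-36) + (-24) + (72) = 12
Area = |Σ|/2 = 6.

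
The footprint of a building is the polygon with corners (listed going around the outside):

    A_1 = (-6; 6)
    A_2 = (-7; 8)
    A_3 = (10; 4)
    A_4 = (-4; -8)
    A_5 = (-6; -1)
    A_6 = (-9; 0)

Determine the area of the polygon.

Apply the surveyor's formula: 2A = Σ (x_i·y_{i+1} − x_{i+1}·y_i), indices taken mod 6.
Cross-terms: -6, -108, -64, -44, -9, -54  ⇒  Σ = -285
Area = |Σ|/2 = 142.5.

142.5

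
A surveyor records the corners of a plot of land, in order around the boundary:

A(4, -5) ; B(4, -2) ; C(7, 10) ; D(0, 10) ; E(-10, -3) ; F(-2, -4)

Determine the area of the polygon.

148

Σ = (12) + (54) + (70) + (100) + (34) + (26) = 296
Area = |Σ|/2 = 148.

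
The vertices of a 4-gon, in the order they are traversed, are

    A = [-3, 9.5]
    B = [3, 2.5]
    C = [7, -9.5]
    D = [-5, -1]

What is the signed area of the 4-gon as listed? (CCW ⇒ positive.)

-93.5

Apply the surveyor's formula: 2A = Σ (x_i·y_{i+1} − x_{i+1}·y_i), indices taken mod 4.
A→B: (-3)(2.5) − (3)(9.5) = -36
B→C: (3)(-9.5) − (7)(2.5) = -46
C→D: (7)(-1) − (-5)(-9.5) = -54.5
D→A: (-5)(9.5) − (-3)(-1) = -50.5
Σ = -187
Signed area = Σ/2 = -93.5 (negative ⇒ clockwise traversal).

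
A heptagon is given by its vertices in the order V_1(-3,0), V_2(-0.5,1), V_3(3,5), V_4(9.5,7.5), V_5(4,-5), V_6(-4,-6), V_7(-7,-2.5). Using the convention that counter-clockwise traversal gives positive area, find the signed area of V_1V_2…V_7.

Apply the shoelace formula: 2A = Σ (x_i·y_{i+1} − x_{i+1}·y_i), indices taken mod 7.
Σ = (-3) + (-5.5) + (-25) + (-77.5) + (-44) + (-32) + (-7.5) = -194.5
Signed area = Σ/2 = -97.25 (negative ⇒ clockwise traversal).

-97.25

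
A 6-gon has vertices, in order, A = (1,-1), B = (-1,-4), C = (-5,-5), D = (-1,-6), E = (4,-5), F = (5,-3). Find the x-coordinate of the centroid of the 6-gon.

44/45

Apply the shoelace (surveyor's) formula. First the cross-terms c_i = x_i·y_{i+1} − x_{i+1}·y_i:
  -5, -15, 25, 29, 13, -2  ⇒  2A = 45, A = 22.5.
Then Σ (x_i + x_{i+1})·c_i = 132, so x̄ = 132 / (6·22.5) = 44/45.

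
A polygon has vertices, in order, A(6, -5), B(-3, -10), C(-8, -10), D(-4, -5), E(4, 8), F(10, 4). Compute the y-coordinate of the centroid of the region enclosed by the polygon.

-93/55

Apply Gauss's area formula. First the cross-terms c_i = x_i·y_{i+1} − x_{i+1}·y_i:
  -75, -50, 0, -12, -64, -74  ⇒  2A = -275, A = -137.5.
Then Σ (y_i + y_{i+1})·c_i = 1395, so ȳ = 1395 / (6·(-137.5)) = -93/55.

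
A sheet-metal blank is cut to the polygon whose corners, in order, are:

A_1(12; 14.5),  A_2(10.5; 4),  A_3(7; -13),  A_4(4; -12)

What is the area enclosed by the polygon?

Σ = (-104.25) + (-164.5) + (-32) + (202) = -98.75
Area = |Σ|/2 = 49.375.

49.375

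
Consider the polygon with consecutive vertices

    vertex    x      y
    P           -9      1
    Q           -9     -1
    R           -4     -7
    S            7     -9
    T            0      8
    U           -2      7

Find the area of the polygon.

Apply the shoelace formula: 2A = Σ (x_i·y_{i+1} − x_{i+1}·y_i), indices taken mod 6.
Σ = (18) + (59) + (85) + (56) + (16) + (61) = 295
Area = |Σ|/2 = 147.5.

147.5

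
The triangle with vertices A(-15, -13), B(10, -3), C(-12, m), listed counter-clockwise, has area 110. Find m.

The doubled signed area Σ (x_i y_{i+1} − x_{i+1} y_i) is linear in m.
With m=0 it equals 295; the coefficient of m is 25 (from the two edges through C).
So 25·m + 295 = 2·110 = 220 ⇒ m = -3.

-3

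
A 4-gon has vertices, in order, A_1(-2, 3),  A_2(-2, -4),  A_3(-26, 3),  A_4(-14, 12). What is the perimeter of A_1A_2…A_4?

62

|A_1A_2| = √((0)² + (-7)²) = √49 = 7
|A_2A_3| = √((-24)² + (7)²) = √625 = 25
|A_3A_4| = √((12)² + (9)²) = √225 = 15
|A_4A_1| = √((12)² + (-9)²) = √225 = 15
Perimeter = 7 + 25 + 15 + 15 = 62.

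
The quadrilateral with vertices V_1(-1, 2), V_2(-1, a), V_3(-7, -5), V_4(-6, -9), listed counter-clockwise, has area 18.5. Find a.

3

The doubled signed area Σ (x_i y_{i+1} − x_{i+1} y_i) is linear in a.
With a=0 it equals 19; the coefficient of a is 6 (from the two edges through V_2).
So 6·a + 19 = 2·18.5 = 37 ⇒ a = 3.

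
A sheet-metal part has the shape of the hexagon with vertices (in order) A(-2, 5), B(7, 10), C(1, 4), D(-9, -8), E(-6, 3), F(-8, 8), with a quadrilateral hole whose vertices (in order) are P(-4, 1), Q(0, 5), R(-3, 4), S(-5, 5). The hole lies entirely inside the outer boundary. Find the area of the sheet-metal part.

58.5

Outer boundary:
A→B: (-2)(10) − (7)(5) = -55
B→C: (7)(4) − (1)(10) = 18
C→D: (1)(-8) − (-9)(4) = 28
D→E: (-9)(3) − (-6)(-8) = -75
E→F: (-6)(8) − (-8)(3) = -24
F→A: (-8)(5) − (-2)(8) = -24
Σ = -132
Area = |Σ|/2 = 66.
Hole:
Σ = (-20) + (15) + (5) + (15) = 15
Area = |Σ|/2 = 7.5.
Net area = 66 − 7.5 = 58.5.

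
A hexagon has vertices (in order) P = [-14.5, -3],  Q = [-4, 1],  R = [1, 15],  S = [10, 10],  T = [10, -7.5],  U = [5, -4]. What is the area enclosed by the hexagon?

P→Q: (-14.5)(1) − (-4)(-3) = -26.5
Q→R: (-4)(15) − (1)(1) = -61
R→S: (1)(10) − (10)(15) = -140
S→T: (10)(-7.5) − (10)(10) = -175
T→U: (10)(-4) − (5)(-7.5) = -2.5
U→P: (5)(-3) − (-14.5)(-4) = -73
Σ = -478
Area = |Σ|/2 = 239.

239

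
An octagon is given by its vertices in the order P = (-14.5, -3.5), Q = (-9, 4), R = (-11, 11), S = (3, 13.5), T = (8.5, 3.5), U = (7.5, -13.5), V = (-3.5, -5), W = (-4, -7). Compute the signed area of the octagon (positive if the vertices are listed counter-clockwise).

Apply the surveyor's formula: 2A = Σ (x_i·y_{i+1} − x_{i+1}·y_i), indices taken mod 8.
Cross-terms: -89.5, -55, -181.5, -104.25, -141, -84.75, 4.5, -87.5  ⇒  Σ = -739
Signed area = Σ/2 = -369.5 (negative ⇒ clockwise traversal).

-369.5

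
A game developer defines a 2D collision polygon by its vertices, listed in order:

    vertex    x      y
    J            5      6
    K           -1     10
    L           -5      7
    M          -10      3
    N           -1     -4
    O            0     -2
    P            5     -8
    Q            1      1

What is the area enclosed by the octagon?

111.5

Σ = (56) + (43) + (55) + (43) + (2) + (10) + (13) + (1) = 223
Area = |Σ|/2 = 111.5.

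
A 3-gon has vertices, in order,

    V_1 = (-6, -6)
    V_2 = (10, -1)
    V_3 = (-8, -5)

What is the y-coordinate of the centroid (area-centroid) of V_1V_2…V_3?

-4

Apply the shoelace formula. First the cross-terms c_i = x_i·y_{i+1} − x_{i+1}·y_i:
  66, -58, 18  ⇒  2A = 26, A = 13.
Then Σ (y_i + y_{i+1})·c_i = -312, so ȳ = -312 / (6·13) = -4.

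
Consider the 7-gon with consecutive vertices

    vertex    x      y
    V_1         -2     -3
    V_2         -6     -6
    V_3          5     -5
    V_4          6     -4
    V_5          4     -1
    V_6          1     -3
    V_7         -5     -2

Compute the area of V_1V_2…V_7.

28.5

Σ = (-6) + (60) + (10) + (10) + (-11) + (-17) + (11) = 57
Area = |Σ|/2 = 28.5.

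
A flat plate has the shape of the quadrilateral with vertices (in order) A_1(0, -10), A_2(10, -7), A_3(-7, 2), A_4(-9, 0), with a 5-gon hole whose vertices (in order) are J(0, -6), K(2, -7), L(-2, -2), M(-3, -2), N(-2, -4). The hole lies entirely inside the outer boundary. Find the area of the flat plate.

83.5

Outer boundary:
Apply the shoelace (surveyor's) formula: 2A = Σ (x_i·y_{i+1} − x_{i+1}·y_i), indices taken mod 4.
Cross-terms: 100, -29, 18, 90  ⇒  Σ = 179
Area = |Σ|/2 = 89.5.
Hole:
Cross-terms: 12, -18, -2, 8, 12  ⇒  Σ = 12
Area = |Σ|/2 = 6.
Net area = 89.5 − 6 = 83.5.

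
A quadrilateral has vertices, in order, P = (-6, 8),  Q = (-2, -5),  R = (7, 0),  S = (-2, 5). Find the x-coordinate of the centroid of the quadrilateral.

Apply the shoelace (surveyor's) formula. First the cross-terms c_i = x_i·y_{i+1} − x_{i+1}·y_i:
  46, 35, 35, 14  ⇒  2A = 130, A = 65.
Then Σ (x_i + x_{i+1})·c_i = -130, so x̄ = -130 / (6·65) = -1/3.

-1/3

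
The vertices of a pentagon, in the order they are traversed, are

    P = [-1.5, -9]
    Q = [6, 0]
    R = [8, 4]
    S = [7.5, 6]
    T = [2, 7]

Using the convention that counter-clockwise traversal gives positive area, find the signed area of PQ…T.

Apply Gauss's area formula: 2A = Σ (x_i·y_{i+1} − x_{i+1}·y_i), indices taken mod 5.
Σ = (54) + (24) + (18) + (40.5) + (-7.5) = 129
Signed area = Σ/2 = 64.5 (positive ⇒ counter-clockwise traversal).

64.5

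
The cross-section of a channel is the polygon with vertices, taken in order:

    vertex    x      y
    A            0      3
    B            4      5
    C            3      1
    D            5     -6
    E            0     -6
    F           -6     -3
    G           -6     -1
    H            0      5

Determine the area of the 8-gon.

Apply the shoelace formula: 2A = Σ (x_i·y_{i+1} − x_{i+1}·y_i), indices taken mod 8.
Cross-terms: -12, -11, -23, -30, -36, -12, -30, 0  ⇒  Σ = -154
Area = |Σ|/2 = 77.

77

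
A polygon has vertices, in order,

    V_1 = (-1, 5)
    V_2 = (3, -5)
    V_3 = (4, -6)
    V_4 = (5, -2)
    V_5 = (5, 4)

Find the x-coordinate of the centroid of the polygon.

608/219

Apply the shoelace formula. First the cross-terms c_i = x_i·y_{i+1} − x_{i+1}·y_i:
  -10, 2, 22, 30, 29  ⇒  2A = 73, A = 36.5.
Then Σ (x_i + x_{i+1})·c_i = 608, so x̄ = 608 / (6·36.5) = 608/219.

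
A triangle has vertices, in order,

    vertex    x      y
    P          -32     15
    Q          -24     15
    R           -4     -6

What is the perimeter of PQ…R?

72

|PQ| = √((8)² + (0)²) = √64 = 8
|QR| = √((20)² + (-21)²) = √841 = 29
|RP| = √((-28)² + (21)²) = √1225 = 35
Perimeter = 8 + 29 + 35 = 72.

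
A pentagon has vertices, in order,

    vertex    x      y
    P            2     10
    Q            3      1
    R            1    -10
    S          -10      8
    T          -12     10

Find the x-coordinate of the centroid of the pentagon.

Apply the surveyor's formula. First the cross-terms c_i = x_i·y_{i+1} − x_{i+1}·y_i:
  -28, -31, -92, -4, -140  ⇒  2A = -295, A = -147.5.
Then Σ (x_i + x_{i+1})·c_i = 2052, so x̄ = 2052 / (6·(-147.5)) = -684/295.

-684/295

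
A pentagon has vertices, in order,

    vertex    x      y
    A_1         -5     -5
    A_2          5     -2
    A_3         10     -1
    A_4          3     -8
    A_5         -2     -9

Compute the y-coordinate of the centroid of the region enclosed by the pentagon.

-232/45

Apply the shoelace (surveyor's) formula. First the cross-terms c_i = x_i·y_{i+1} − x_{i+1}·y_i:
  35, 15, -77, -43, -35  ⇒  2A = -105, A = -52.5.
Then Σ (y_i + y_{i+1})·c_i = 1624, so ȳ = 1624 / (6·(-52.5)) = -232/45.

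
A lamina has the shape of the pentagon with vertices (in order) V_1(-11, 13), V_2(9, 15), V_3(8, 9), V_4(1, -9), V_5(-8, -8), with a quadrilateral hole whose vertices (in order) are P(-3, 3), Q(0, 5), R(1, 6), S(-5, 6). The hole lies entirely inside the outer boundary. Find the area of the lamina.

Outer boundary:
Apply the shoelace formula: 2A = Σ (x_i·y_{i+1} − x_{i+1}·y_i), indices taken mod 5.
Σ = (-282) + (-39) + (-81) + (-80) + (-192) = -674
Area = |Σ|/2 = 337.
Hole:
Apply the shoelace (surveyor's) formula: 2A = Σ (x_i·y_{i+1} − x_{i+1}·y_i), indices taken mod 4.
Σ = (-15) + (-5) + (36) + (3) = 19
Area = |Σ|/2 = 9.5.
Net area = 337 − 9.5 = 327.5.

327.5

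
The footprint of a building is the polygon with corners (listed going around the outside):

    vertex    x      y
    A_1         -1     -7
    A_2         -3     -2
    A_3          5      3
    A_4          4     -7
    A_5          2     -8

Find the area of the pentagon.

A_1→A_2: (-1)(-2) − (-3)(-7) = -19
A_2→A_3: (-3)(3) − (5)(-2) = 1
A_3→A_4: (5)(-7) − (4)(3) = -47
A_4→A_5: (4)(-8) − (2)(-7) = -18
A_5→A_1: (2)(-7) − (-1)(-8) = -22
Σ = -105
Area = |Σ|/2 = 52.5.

52.5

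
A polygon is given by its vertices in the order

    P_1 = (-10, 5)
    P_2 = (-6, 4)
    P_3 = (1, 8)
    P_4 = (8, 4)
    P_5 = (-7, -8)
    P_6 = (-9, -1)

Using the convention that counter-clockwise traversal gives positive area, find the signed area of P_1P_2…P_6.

-139

Apply Gauss's area formula: 2A = Σ (x_i·y_{i+1} − x_{i+1}·y_i), indices taken mod 6.
P_1→P_2: (-10)(4) − (-6)(5) = -10
P_2→P_3: (-6)(8) − (1)(4) = -52
P_3→P_4: (1)(4) − (8)(8) = -60
P_4→P_5: (8)(-8) − (-7)(4) = -36
P_5→P_6: (-7)(-1) − (-9)(-8) = -65
P_6→P_1: (-9)(5) − (-10)(-1) = -55
Σ = -278
Signed area = Σ/2 = -139 (negative ⇒ clockwise traversal).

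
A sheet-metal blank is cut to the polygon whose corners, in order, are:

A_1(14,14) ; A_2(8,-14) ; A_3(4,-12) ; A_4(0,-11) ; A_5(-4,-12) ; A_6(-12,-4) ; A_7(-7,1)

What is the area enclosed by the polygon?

358

Apply the shoelace formula: 2A = Σ (x_i·y_{i+1} − x_{i+1}·y_i), indices taken mod 7.
Σ = (-308) + (-40) + (-44) + (-44) + (-128) + (-40) + (-112) = -716
Area = |Σ|/2 = 358.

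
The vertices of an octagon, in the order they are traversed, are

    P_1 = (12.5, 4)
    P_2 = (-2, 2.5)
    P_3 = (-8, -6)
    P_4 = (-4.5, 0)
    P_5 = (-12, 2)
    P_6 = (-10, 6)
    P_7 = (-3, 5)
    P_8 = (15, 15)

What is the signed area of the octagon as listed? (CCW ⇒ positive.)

-148.125

Σ = (39.25) + (32) + (-27) + (-9) + (-52) + (-32) + (-120) + (-127.5) = -296.25
Signed area = Σ/2 = -148.125 (negative ⇒ clockwise traversal).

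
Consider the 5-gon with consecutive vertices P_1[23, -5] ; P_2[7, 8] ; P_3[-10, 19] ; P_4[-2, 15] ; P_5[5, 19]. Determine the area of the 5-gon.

127.5

Apply the shoelace (surveyor's) formula: 2A = Σ (x_i·y_{i+1} − x_{i+1}·y_i), indices taken mod 5.
Σ = (219) + (213) + (-112) + (-113) + (-462) = -255
Area = |Σ|/2 = 127.5.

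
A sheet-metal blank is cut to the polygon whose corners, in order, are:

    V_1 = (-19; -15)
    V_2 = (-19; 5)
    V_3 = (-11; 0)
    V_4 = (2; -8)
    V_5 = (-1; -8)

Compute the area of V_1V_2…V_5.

Σ = (-380) + (55) + (88) + (-24) + (-137) = -398
Area = |Σ|/2 = 199.

199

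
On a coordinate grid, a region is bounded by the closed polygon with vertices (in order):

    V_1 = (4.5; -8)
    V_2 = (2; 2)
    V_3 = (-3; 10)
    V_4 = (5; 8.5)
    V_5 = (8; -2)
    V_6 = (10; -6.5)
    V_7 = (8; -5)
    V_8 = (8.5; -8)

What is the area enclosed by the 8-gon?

Cross-terms: 25, 26, -75.5, -78, -32, 2, -21.5, -32  ⇒  Σ = -186
Area = |Σ|/2 = 93.

93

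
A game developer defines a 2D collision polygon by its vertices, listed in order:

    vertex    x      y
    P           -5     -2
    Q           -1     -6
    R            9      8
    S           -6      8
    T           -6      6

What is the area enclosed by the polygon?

Apply the shoelace formula: 2A = Σ (x_i·y_{i+1} − x_{i+1}·y_i), indices taken mod 5.
P→Q: (-5)(-6) − (-1)(-2) = 28
Q→R: (-1)(8) − (9)(-6) = 46
R→S: (9)(8) − (-6)(8) = 120
S→T: (-6)(6) − (-6)(8) = 12
T→P: (-6)(-2) − (-5)(6) = 42
Σ = 248
Area = |Σ|/2 = 124.

124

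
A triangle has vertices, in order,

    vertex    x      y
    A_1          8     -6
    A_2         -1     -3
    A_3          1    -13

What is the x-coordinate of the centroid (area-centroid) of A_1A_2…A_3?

8/3

Apply the shoelace formula. First the cross-terms c_i = x_i·y_{i+1} − x_{i+1}·y_i:
  -30, 16, 98  ⇒  2A = 84, A = 42.
Then Σ (x_i + x_{i+1})·c_i = 672, so x̄ = 672 / (6·42) = 8/3.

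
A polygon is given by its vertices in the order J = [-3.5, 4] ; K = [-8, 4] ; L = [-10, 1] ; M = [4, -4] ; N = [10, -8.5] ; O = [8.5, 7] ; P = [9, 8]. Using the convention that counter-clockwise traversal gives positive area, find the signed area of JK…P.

Apply the surveyor's formula: 2A = Σ (x_i·y_{i+1} − x_{i+1}·y_i), indices taken mod 7.
J→K: (-3.5)(4) − (-8)(4) = 18
K→L: (-8)(1) − (-10)(4) = 32
L→M: (-10)(-4) − (4)(1) = 36
M→N: (4)(-8.5) − (10)(-4) = 6
N→O: (10)(7) − (8.5)(-8.5) = 142.25
O→P: (8.5)(8) − (9)(7) = 5
P→J: (9)(4) − (-3.5)(8) = 64
Σ = 303.25
Signed area = Σ/2 = 151.625 (positive ⇒ counter-clockwise traversal).

151.625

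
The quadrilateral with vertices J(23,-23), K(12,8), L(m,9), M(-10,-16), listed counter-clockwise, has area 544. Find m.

Write out the shoelace sum; only the two edges meeting at L involve m:
2·Area = [(12·9 − m·8) + (m·(-16) − (-10)·9)] + 1058
       = -24·m + 1256 = 1088
⇒ m = 7.

7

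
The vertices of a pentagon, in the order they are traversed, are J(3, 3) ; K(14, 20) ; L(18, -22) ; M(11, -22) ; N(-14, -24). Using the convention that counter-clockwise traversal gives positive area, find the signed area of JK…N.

-673

Apply Gauss's area formula: 2A = Σ (x_i·y_{i+1} − x_{i+1}·y_i), indices taken mod 5.
Σ = (18) + (-668) + (-154) + (-572) + (30) = -1346
Signed area = Σ/2 = -673 (negative ⇒ clockwise traversal).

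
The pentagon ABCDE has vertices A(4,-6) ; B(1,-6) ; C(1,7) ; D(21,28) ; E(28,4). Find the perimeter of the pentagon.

96

|AB| = √((-3)² + (0)²) = √9 = 3
|BC| = √((0)² + (13)²) = √169 = 13
|CD| = √((20)² + (21)²) = √841 = 29
|DE| = √((7)² + (-24)²) = √625 = 25
|EA| = √((-24)² + (-10)²) = √676 = 26
Perimeter = 3 + 13 + 29 + 25 + 26 = 96.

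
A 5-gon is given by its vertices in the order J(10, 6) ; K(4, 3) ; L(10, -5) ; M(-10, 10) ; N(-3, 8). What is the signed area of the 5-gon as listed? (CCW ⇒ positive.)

Apply the surveyor's formula: 2A = Σ (x_i·y_{i+1} − x_{i+1}·y_i), indices taken mod 5.
Σ = (6) + (-50) + (50) + (-50) + (-98) = -142
Signed area = Σ/2 = -71 (negative ⇒ clockwise traversal).

-71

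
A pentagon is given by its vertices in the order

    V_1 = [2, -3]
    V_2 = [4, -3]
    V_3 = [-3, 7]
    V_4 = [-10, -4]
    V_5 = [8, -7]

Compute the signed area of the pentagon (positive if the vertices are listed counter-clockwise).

Apply the surveyor's formula: 2A = Σ (x_i·y_{i+1} − x_{i+1}·y_i), indices taken mod 5.
Σ = (6) + (19) + (82) + (102) + (-10) = 199
Signed area = Σ/2 = 99.5 (positive ⇒ counter-clockwise traversal).

99.5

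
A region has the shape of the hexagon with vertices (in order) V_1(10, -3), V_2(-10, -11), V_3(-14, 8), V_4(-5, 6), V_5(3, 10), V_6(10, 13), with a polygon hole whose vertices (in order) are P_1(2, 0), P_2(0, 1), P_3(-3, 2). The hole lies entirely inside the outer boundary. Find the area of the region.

353

Outer boundary:
Apply the surveyor's formula: 2A = Σ (x_i·y_{i+1} − x_{i+1}·y_i), indices taken mod 6.
Σ = (-140) + (-234) + (-44) + (-68) + (-61) + (-160) = -707
Area = |Σ|/2 = 353.5.
Hole:
Apply the surveyor's formula: 2A = Σ (x_i·y_{i+1} − x_{i+1}·y_i), indices taken mod 3.
P_1→P_2: (2)(1) − (0)(0) = 2
P_2→P_3: (0)(2) − (-3)(1) = 3
P_3→P_1: (-3)(0) − (2)(2) = -4
Σ = 1
Area = |Σ|/2 = 0.5.
Net area = 353.5 − 0.5 = 353.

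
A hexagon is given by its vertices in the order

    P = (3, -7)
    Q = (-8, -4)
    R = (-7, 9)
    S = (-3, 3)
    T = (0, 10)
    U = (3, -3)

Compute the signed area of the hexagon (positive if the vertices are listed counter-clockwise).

Apply Gauss's area formula: 2A = Σ (x_i·y_{i+1} − x_{i+1}·y_i), indices taken mod 6.
P→Q: (3)(-4) − (-8)(-7) = -68
Q→R: (-8)(9) − (-7)(-4) = -100
R→S: (-7)(3) − (-3)(9) = 6
S→T: (-3)(10) − (0)(3) = -30
T→U: (0)(-3) − (3)(10) = -30
U→P: (3)(-7) − (3)(-3) = -12
Σ = -234
Signed area = Σ/2 = -117 (negative ⇒ clockwise traversal).

-117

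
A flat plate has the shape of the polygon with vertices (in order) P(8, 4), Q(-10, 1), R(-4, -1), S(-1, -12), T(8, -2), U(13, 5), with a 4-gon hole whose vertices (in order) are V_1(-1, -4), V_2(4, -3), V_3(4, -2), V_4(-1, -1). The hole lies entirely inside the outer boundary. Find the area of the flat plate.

132.5

Outer boundary:
Apply the shoelace (surveyor's) formula: 2A = Σ (x_i·y_{i+1} − x_{i+1}·y_i), indices taken mod 6.
P→Q: (8)(1) − (-10)(4) = 48
Q→R: (-10)(-1) − (-4)(1) = 14
R→S: (-4)(-12) − (-1)(-1) = 47
S→T: (-1)(-2) − (8)(-12) = 98
T→U: (8)(5) − (13)(-2) = 66
U→P: (13)(4) − (8)(5) = 12
Σ = 285
Area = |Σ|/2 = 142.5.
Hole:
Cross-terms: 19, 4, -6, 3  ⇒  Σ = 20
Area = |Σ|/2 = 10.
Net area = 142.5 − 10 = 132.5.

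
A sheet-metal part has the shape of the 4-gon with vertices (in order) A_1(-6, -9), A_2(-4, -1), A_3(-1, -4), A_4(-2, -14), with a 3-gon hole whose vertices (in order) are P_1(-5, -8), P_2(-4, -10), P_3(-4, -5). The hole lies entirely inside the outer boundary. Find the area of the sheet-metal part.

Outer boundary:
Cross-terms: -30, 15, 6, -66  ⇒  Σ = -75
Area = |Σ|/2 = 37.5.
Hole:
Σ = (18) + (-20) + (7) = 5
Area = |Σ|/2 = 2.5.
Net area = 37.5 − 2.5 = 35.

35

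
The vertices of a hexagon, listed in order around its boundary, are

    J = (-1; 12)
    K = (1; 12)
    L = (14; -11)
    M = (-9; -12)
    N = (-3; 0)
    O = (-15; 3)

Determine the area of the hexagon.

346

Cross-terms: -24, -179, -267, -36, -9, -177  ⇒  Σ = -692
Area = |Σ|/2 = 346.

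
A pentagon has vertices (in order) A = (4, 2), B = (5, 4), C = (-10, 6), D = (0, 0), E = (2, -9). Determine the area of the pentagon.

58

Apply the shoelace formula: 2A = Σ (x_i·y_{i+1} − x_{i+1}·y_i), indices taken mod 5.
A→B: (4)(4) − (5)(2) = 6
B→C: (5)(6) − (-10)(4) = 70
C→D: (-10)(0) − (0)(6) = 0
D→E: (0)(-9) − (2)(0) = 0
E→A: (2)(2) − (4)(-9) = 40
Σ = 116
Area = |Σ|/2 = 58.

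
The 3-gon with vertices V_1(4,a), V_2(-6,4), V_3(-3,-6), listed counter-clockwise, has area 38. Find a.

-4

Write out the shoelace sum; only the two edges meeting at V_1 involve a:
2·Area = [((-3)·a − 4·(-6)) + (4·4 − (-6)·a)] + 48
       = 3·a + 88 = 76
⇒ a = -4.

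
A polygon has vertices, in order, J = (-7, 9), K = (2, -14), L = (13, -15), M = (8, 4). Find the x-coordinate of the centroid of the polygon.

233/63

Apply Gauss's area formula. First the cross-terms c_i = x_i·y_{i+1} − x_{i+1}·y_i:
  80, 152, 172, 100  ⇒  2A = 504, A = 252.
Then Σ (x_i + x_{i+1})·c_i = 5592, so x̄ = 5592 / (6·252) = 233/63.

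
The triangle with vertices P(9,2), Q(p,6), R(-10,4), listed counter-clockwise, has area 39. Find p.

10

The doubled signed area Σ (x_i y_{i+1} − x_{i+1} y_i) is linear in p.
With p=0 it equals 58; the coefficient of p is 2 (from the two edges through Q).
So 2·p + 58 = 2·39 = 78 ⇒ p = 10.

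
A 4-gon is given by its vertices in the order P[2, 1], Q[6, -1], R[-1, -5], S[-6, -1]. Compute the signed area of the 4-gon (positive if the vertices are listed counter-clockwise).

-36

Apply Gauss's area formula: 2A = Σ (x_i·y_{i+1} − x_{i+1}·y_i), indices taken mod 4.
Σ = (-8) + (-31) + (-29) + (-4) = -72
Signed area = Σ/2 = -36 (negative ⇒ clockwise traversal).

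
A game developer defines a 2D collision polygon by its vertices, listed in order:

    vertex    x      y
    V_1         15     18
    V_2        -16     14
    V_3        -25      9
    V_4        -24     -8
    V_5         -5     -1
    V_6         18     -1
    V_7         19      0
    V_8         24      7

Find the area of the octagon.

803

Apply the surveyor's formula: 2A = Σ (x_i·y_{i+1} − x_{i+1}·y_i), indices taken mod 8.
Cross-terms: 498, 206, 416, -16, 23, 19, 133, 327  ⇒  Σ = 1606
Area = |Σ|/2 = 803.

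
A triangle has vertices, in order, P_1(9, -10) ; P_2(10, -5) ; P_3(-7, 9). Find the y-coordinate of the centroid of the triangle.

-2

Apply Gauss's area formula. First the cross-terms c_i = x_i·y_{i+1} − x_{i+1}·y_i:
  55, 55, -11  ⇒  2A = 99, A = 49.5.
Then Σ (y_i + y_{i+1})·c_i = -594, so ȳ = -594 / (6·49.5) = -2.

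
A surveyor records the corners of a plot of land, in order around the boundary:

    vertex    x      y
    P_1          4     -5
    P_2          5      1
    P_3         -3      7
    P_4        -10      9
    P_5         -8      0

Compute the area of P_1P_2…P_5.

111

P_1→P_2: (4)(1) − (5)(-5) = 29
P_2→P_3: (5)(7) − (-3)(1) = 38
P_3→P_4: (-3)(9) − (-10)(7) = 43
P_4→P_5: (-10)(0) − (-8)(9) = 72
P_5→P_1: (-8)(-5) − (4)(0) = 40
Σ = 222
Area = |Σ|/2 = 111.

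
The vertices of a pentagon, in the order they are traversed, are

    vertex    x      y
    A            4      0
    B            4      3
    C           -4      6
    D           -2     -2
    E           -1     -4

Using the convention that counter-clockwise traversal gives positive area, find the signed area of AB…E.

Apply the shoelace formula: 2A = Σ (x_i·y_{i+1} − x_{i+1}·y_i), indices taken mod 5.
Cross-terms: 12, 36, 20, 6, 16  ⇒  Σ = 90
Signed area = Σ/2 = 45 (positive ⇒ counter-clockwise traversal).

45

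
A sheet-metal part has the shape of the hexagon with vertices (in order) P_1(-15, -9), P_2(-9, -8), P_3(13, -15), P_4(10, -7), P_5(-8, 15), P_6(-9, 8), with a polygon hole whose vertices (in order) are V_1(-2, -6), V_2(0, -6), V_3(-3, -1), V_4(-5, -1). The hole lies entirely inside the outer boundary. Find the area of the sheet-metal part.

341.5

Outer boundary:
Σ = (39) + (239) + (59) + (94) + (71) + (201) = 703
Area = |Σ|/2 = 351.5.
Hole:
Apply the surveyor's formula: 2A = Σ (x_i·y_{i+1} − x_{i+1}·y_i), indices taken mod 4.
V_1→V_2: (-2)(-6) − (0)(-6) = 12
V_2→V_3: (0)(-1) − (-3)(-6) = -18
V_3→V_4: (-3)(-1) − (-5)(-1) = -2
V_4→V_1: (-5)(-6) − (-2)(-1) = 28
Σ = 20
Area = |Σ|/2 = 10.
Net area = 351.5 − 10 = 341.5.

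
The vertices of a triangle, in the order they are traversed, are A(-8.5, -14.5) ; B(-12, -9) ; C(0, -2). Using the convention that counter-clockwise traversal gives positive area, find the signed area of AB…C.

-45.25

Σ = (-97.5) + (24) + (-17) = -90.5
Signed area = Σ/2 = -45.25 (negative ⇒ clockwise traversal).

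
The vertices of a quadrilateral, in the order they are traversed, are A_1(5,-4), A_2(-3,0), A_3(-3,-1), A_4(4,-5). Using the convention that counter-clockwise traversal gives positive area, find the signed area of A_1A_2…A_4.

9.5

Σ = (-12) + (3) + (19) + (9) = 19
Signed area = Σ/2 = 9.5 (positive ⇒ counter-clockwise traversal).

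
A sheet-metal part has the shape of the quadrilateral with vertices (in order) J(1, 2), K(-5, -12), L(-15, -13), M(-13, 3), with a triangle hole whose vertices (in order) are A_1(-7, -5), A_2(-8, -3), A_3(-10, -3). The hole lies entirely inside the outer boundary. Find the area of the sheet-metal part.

Outer boundary:
J→K: (1)(-12) − (-5)(2) = -2
K→L: (-5)(-13) − (-15)(-12) = -115
L→M: (-15)(3) − (-13)(-13) = -214
M→J: (-13)(2) − (1)(3) = -29
Σ = -360
Area = |Σ|/2 = 180.
Hole:
A_1→A_2: (-7)(-3) − (-8)(-5) = -19
A_2→A_3: (-8)(-3) − (-10)(-3) = -6
A_3→A_1: (-10)(-5) − (-7)(-3) = 29
Σ = 4
Area = |Σ|/2 = 2.
Net area = 180 − 2 = 178.

178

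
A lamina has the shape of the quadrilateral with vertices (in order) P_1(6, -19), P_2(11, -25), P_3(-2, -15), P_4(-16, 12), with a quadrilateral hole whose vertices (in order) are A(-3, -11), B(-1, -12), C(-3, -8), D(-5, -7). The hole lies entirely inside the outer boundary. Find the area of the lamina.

Outer boundary:
Σ = (59) + (-215) + (-264) + (232) = -188
Area = |Σ|/2 = 94.
Hole:
Σ = (25) + (-28) + (-19) + (34) = 12
Area = |Σ|/2 = 6.
Net area = 94 − 6 = 88.

88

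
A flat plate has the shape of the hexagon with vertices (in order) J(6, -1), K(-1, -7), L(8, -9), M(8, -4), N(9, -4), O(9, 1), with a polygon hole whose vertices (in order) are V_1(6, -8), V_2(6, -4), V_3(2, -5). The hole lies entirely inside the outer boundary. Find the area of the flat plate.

40

Outer boundary:
Apply the surveyor's formula: 2A = Σ (x_i·y_{i+1} − x_{i+1}·y_i), indices taken mod 6.
Cross-terms: -43, 65, 40, 4, 45, -15  ⇒  Σ = 96
Area = |Σ|/2 = 48.
Hole:
Σ = (24) + (-22) + (14) = 16
Area = |Σ|/2 = 8.
Net area = 48 − 8 = 40.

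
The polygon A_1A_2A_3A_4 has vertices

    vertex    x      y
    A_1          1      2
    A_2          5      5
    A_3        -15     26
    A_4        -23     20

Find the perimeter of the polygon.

74

|A_1A_2| = √((4)² + (3)²) = √25 = 5
|A_2A_3| = √((-20)² + (21)²) = √841 = 29
|A_3A_4| = √((-8)² + (-6)²) = √100 = 10
|A_4A_1| = √((24)² + (-18)²) = √900 = 30
Perimeter = 5 + 29 + 10 + 30 = 74.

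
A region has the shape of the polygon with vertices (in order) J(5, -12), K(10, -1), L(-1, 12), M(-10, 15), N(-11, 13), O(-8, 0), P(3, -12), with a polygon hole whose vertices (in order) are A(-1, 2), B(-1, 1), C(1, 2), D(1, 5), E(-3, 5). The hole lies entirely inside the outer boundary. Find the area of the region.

289

Outer boundary:
Apply Gauss's area formula: 2A = Σ (x_i·y_{i+1} − x_{i+1}·y_i), indices taken mod 7.
Σ = (115) + (119) + (105) + (35) + (104) + (96) + (24) = 598
Area = |Σ|/2 = 299.
Hole:
Σ = (1) + (-3) + (3) + (20) + (-1) = 20
Area = |Σ|/2 = 10.
Net area = 299 − 10 = 289.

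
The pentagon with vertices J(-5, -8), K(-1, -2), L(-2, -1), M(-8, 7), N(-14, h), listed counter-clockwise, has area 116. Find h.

-15

Write out the shoelace sum; only the two edges meeting at N involve h:
2·Area = [((-8)·h − (-14)·7) + ((-14)·(-8) − (-5)·h)] + -23
       = -3·h + 187 = 232
⇒ h = -15.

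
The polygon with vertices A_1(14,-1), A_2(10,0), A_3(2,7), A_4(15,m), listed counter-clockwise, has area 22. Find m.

The doubled signed area Σ (x_i y_{i+1} − x_{i+1} y_i) is linear in m.
With m=0 it equals -40; the coefficient of m is -12 (from the two edges through A_4).
So -12·m + -40 = 2·22 = 44 ⇒ m = -7.

-7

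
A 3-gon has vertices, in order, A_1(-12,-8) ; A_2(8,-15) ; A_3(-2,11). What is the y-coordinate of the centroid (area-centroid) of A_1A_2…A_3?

Apply the shoelace (surveyor's) formula. First the cross-terms c_i = x_i·y_{i+1} − x_{i+1}·y_i:
  244, 58, 148  ⇒  2A = 450, A = 225.
Then Σ (y_i + y_{i+1})·c_i = -5400, so ȳ = -5400 / (6·225) = -4.

-4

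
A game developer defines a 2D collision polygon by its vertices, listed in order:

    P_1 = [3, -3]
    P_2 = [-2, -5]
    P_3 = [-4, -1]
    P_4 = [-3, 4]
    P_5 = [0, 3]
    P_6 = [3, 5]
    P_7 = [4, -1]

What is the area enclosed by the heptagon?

Cross-terms: -21, -18, -19, -9, -9, -23, -9  ⇒  Σ = -108
Area = |Σ|/2 = 54.

54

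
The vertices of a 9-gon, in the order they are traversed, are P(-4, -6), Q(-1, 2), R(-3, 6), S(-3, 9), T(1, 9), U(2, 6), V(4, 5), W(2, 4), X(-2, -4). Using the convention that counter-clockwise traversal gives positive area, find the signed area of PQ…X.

-41.5

Apply Gauss's area formula: 2A = Σ (x_i·y_{i+1} − x_{i+1}·y_i), indices taken mod 9.
P→Q: (-4)(2) − (-1)(-6) = -14
Q→R: (-1)(6) − (-3)(2) = 0
R→S: (-3)(9) − (-3)(6) = -9
S→T: (-3)(9) − (1)(9) = -36
T→U: (1)(6) − (2)(9) = -12
U→V: (2)(5) − (4)(6) = -14
V→W: (4)(4) − (2)(5) = 6
W→X: (2)(-4) − (-2)(4) = 0
X→P: (-2)(-6) − (-4)(-4) = -4
Σ = -83
Signed area = Σ/2 = -41.5 (negative ⇒ clockwise traversal).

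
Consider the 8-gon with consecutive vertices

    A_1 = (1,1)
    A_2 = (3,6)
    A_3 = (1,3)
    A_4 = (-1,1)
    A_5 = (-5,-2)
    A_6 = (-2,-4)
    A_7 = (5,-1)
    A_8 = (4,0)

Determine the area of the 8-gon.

31.5

Σ = (3) + (3) + (4) + (7) + (16) + (22) + (4) + (4) = 63
Area = |Σ|/2 = 31.5.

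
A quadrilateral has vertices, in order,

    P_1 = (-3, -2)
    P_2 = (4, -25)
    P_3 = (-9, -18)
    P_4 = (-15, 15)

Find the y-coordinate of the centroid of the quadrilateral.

Apply the surveyor's formula. First the cross-terms c_i = x_i·y_{i+1} − x_{i+1}·y_i:
  83, -297, -405, 75  ⇒  2A = -544, A = -272.
Then Σ (y_i + y_{i+1})·c_i = 12720, so ȳ = 12720 / (6·(-272)) = -265/34.

-265/34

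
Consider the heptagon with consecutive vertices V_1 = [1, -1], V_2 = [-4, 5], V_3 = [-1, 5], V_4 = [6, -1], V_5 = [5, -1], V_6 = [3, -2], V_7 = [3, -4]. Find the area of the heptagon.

Σ = (1) + (-15) + (-29) + (-1) + (-7) + (-6) + (1) = -56
Area = |Σ|/2 = 28.

28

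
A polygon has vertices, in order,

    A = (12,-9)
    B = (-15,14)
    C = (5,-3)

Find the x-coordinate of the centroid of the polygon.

Apply the surveyor's formula. First the cross-terms c_i = x_i·y_{i+1} − x_{i+1}·y_i:
  33, -25, -9  ⇒  2A = -1, A = -0.5.
Then Σ (x_i + x_{i+1})·c_i = -2, so x̄ = -2 / (6·(-0.5)) = 2/3.

2/3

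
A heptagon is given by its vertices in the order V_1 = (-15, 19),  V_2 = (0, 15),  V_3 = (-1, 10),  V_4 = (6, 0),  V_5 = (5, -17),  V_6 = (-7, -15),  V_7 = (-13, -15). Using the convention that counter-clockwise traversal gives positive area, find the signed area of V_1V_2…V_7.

Cross-terms: -225, 15, -60, -102, -194, -90, -472  ⇒  Σ = -1128
Signed area = Σ/2 = -564 (negative ⇒ clockwise traversal).

-564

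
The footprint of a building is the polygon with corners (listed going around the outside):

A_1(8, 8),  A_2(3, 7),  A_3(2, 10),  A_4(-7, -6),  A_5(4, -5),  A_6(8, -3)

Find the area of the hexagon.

140.5

Apply the shoelace formula: 2A = Σ (x_i·y_{i+1} − x_{i+1}·y_i), indices taken mod 6.
A_1→A_2: (8)(7) − (3)(8) = 32
A_2→A_3: (3)(10) − (2)(7) = 16
A_3→A_4: (2)(-6) − (-7)(10) = 58
A_4→A_5: (-7)(-5) − (4)(-6) = 59
A_5→A_6: (4)(-3) − (8)(-5) = 28
A_6→A_1: (8)(8) − (8)(-3) = 88
Σ = 281
Area = |Σ|/2 = 140.5.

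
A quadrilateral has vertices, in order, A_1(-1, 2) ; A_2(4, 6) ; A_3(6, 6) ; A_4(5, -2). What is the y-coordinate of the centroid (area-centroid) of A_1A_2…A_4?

Apply the shoelace (surveyor's) formula. First the cross-terms c_i = x_i·y_{i+1} − x_{i+1}·y_i:
  -14, -12, -42, 8  ⇒  2A = -60, A = -30.
Then Σ (y_i + y_{i+1})·c_i = -424, so ȳ = -424 / (6·(-30)) = 106/45.

106/45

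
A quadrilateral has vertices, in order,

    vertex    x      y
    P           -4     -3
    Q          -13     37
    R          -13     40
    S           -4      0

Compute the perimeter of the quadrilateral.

|PQ| = √((-9)² + (40)²) = √1681 = 41
|QR| = √((0)² + (3)²) = √9 = 3
|RS| = √((9)² + (-40)²) = √1681 = 41
|SP| = √((0)² + (-3)²) = √9 = 3
Perimeter = 41 + 3 + 41 + 3 = 88.

88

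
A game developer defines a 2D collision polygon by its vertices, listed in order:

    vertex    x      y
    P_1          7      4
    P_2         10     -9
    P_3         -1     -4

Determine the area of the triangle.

Cross-terms: -103, -49, 24  ⇒  Σ = -128
Area = |Σ|/2 = 64.

64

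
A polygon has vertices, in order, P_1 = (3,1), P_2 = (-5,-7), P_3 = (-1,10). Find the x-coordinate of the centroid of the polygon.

Apply Gauss's area formula. First the cross-terms c_i = x_i·y_{i+1} − x_{i+1}·y_i:
  -16, -57, -31  ⇒  2A = -104, A = -52.
Then Σ (x_i + x_{i+1})·c_i = 312, so x̄ = 312 / (6·(-52)) = -1.

-1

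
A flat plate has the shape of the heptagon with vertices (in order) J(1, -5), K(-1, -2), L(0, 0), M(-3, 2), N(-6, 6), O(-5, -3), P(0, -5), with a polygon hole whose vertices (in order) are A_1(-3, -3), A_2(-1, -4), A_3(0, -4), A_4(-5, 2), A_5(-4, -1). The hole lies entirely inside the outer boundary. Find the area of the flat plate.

25

Outer boundary:
Apply the surveyor's formula: 2A = Σ (x_i·y_{i+1} − x_{i+1}·y_i), indices taken mod 7.
J→K: (1)(-2) − (-1)(-5) = -7
K→L: (-1)(0) − (0)(-2) = 0
L→M: (0)(2) − (-3)(0) = 0
M→N: (-3)(6) − (-6)(2) = -6
N→O: (-6)(-3) − (-5)(6) = 48
O→P: (-5)(-5) − (0)(-3) = 25
P→J: (0)(-5) − (1)(-5) = 5
Σ = 65
Area = |Σ|/2 = 32.5.
Hole:
Apply the shoelace formula: 2A = Σ (x_i·y_{i+1} − x_{i+1}·y_i), indices taken mod 5.
Cross-terms: 9, 4, -20, 13, 9  ⇒  Σ = 15
Area = |Σ|/2 = 7.5.
Net area = 32.5 − 7.5 = 25.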